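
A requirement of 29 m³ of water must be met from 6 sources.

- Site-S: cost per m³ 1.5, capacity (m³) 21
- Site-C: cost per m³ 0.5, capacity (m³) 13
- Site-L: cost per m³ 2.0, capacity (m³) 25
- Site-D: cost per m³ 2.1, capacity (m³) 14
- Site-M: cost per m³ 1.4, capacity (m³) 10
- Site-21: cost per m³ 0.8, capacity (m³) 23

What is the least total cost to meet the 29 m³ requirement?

19.3

Fill from the cheapest source first.
Site-C (0.5): use full 13 ; 16 m³ to go.
Site-21 at 0.8: take 16 of its 23 ; requirement met.
Site-M, Site-S, Site-L, Site-D: unused.
Cost = 13×0.5 + 16×0.8 = 19.3.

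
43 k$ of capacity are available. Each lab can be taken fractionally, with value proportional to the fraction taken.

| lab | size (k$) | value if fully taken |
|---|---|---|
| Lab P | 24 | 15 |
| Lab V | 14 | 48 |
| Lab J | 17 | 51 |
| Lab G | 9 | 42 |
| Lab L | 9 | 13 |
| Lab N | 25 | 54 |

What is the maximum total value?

147.48

Rank by value-to-size ratio: Lab G 42/9≈4.67, Lab V 48/14≈3.43, Lab J 51/17≈3, Lab N 54/25≈2.16, Lab L 13/9≈1.44, Lab P 15/24≈0.625.
Take all of Lab G (9 k$, value 42) → 34 k$ left.
Take all of Lab V (14 k$, value 48) → 20 k$ left.
All 17 k$ of Lab J fit (value 51) → 3 remain.
Only 3 k$ remain; take 3/25 of Lab N for value 54×3/25 = 6.48.
Total value = 147.48.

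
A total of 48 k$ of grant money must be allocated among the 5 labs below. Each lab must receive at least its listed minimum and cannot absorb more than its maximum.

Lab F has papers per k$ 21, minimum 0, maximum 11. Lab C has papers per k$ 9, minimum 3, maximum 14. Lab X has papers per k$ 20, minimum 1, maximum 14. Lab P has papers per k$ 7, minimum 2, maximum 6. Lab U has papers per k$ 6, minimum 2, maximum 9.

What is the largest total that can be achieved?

Meeting every minimum uses 0+3+1+2+2 = 8 k$, leaving 40.
Order the labs by papers per k$: Lab F 21 > Lab X 20 > Lab C 9 > Lab P 7 > Lab U 6.
Lab F: +11 to 11 (cap) — 29 left.
Lab X takes 13 more to reach its cap of 14 — 16 left.
Lab C: +11 to 14 (cap) — 5 left.
Lab P takes 4 more to reach its cap of 6 — 1 left.
Lab U: +1 (room for 7) → 3. Pool exhausted.
Total = 21×11 + 9×14 + 20×14 + 7×6 + 6×3 = 697.

697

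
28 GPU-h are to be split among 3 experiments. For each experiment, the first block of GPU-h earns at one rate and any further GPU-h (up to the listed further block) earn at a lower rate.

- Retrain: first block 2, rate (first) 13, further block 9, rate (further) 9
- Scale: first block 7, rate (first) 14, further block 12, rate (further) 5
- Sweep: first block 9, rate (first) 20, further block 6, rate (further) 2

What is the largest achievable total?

Order all 6 blocks by rate: Sweep/T1 20 > Scale/T1 14 > Retrain/T1 13 > Retrain/T2 9 > Scale/T2 5 > Sweep/T2 2.
Fill Sweep T1 block (9 at 20) — 19 left.
Scale T1 at 14: fill all 7 — 12 left.
Retrain/T1 (13): +2 — 10 left.
Retrain T2 at 9: fill all 9 — 1 left.
1 remain; put them into Scale T2 at 5.
Total = 20×9 + 14×7 + 13×2 + 9×9 + 5×1 = 390.

390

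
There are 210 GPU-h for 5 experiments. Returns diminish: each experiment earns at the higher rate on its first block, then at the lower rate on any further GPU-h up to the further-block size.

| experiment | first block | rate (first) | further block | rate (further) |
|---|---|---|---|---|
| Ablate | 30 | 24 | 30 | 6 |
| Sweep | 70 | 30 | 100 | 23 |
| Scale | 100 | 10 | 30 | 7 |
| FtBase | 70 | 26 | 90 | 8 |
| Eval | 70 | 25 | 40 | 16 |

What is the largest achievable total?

5670

Order all 10 blocks by rate: Sweep/T1 30 > FtBase/T1 26 > Eval/T1 25 > Ablate/T1 24 > Sweep/T2 23 > Eval/T2 16 > Scale/T1 10 > FtBase/T2 8 > Scale/T2 7 > Ablate/T2 6.
Sweep T1 at 30: fill all 70 — 140 left.
FtBase/T1 (26): +70 — 70 left.
Eval T1 at 25: fill all 70 — 0 left.
Total = 30×70 + 26×70 + 25×70 = 5670.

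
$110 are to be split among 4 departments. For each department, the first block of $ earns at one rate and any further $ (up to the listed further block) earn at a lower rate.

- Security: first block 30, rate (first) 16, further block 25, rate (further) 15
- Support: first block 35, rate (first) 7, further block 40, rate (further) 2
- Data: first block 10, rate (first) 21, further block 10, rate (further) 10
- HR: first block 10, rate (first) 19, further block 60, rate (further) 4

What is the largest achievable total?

Rank every tier by rate: Data/first 21 > HR/first 19 > Security/first 16 > Security/second 15 > Data/second 10 > Support/first 7 > HR/second 4 > Support/second 2.
Fill Data first block (10 at 21) — 100 left.
HR first at 19: fill all 10 — 90 left.
Security first at 16: fill all 30 — 60 left.
Fill Security second block (25 at 15) — 35 left.
Data/second (10): +10 — 25 left.
Support first at 7: only 25 left, fill 25.
Total = 21×10 + 19×10 + 16×30 + 15×25 + 10×10 + 7×25 = 1530.

1530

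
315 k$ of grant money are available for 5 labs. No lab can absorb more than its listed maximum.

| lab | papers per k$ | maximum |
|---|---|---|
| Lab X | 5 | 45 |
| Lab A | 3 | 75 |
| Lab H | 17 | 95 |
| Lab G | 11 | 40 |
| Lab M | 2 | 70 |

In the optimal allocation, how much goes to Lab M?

Highest papers per k$ first: Lab H 17 > Lab G 11 > Lab X 5 > Lab A 3 > Lab M 2.
Lab H takes 95 to reach its cap of 95 → 220 left.
Lab G takes 40 to reach its cap of 40 → 180 left.
Lab X: +45 to 45 (cap) → 135 left.
Give Lab A 75 to hit its cap of 75 → 60 left.
Lab M has room for 70 but only 60 remain, so it gets 60.

60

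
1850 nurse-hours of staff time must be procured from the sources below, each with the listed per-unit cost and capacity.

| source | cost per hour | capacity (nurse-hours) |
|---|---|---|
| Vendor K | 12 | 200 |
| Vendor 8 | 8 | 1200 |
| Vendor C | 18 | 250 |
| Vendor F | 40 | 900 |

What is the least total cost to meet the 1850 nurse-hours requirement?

24500

Use sources in increasing cost order.
Take 1200 from Vendor 8 at 8 — need 650 more.
Vendor K at 12: take all 200 nurse-hours — 450 still needed.
Vendor C (18): use full 250 — 200 nurse-hours to go.
Vendor F (40): take the remaining 200 — done.
Cost = 1200×8 + 200×12 + 250×18 + 200×40 = 24500.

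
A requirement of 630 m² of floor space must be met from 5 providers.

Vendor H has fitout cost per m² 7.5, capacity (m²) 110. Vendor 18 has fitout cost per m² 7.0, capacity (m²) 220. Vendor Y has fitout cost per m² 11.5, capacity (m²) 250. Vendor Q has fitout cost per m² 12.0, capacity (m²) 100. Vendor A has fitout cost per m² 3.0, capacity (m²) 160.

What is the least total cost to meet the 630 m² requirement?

4455

Cheapest first:
Vendor A at 3.0: take all 160 m² ; 470 still needed.
Vendor 18 (7.0): use full 220 ; 250 m² to go.
Take 110 from Vendor H at 7.5 ; need 140 more.
Vendor Y at 11.5: take 140 of its 250 ; requirement met.
Vendor Q: unused.
Cost = 160×3.0 + 220×7.0 + 110×7.5 + 140×11.5 = 4455.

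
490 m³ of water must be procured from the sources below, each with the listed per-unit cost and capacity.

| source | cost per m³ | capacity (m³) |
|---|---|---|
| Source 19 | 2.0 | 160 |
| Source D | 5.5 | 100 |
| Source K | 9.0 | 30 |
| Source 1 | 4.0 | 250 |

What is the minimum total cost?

1760

Cheapest first:
Source 19 at 2.0: take all 160 m³ → 330 still needed.
Source 1 (4.0): use full 250 → 80 m³ to go.
Take 80 from Source D at 5.5 to finish.
Source K: unused.
Cost = 160×2.0 + 250×4.0 + 80×5.5 = 1760.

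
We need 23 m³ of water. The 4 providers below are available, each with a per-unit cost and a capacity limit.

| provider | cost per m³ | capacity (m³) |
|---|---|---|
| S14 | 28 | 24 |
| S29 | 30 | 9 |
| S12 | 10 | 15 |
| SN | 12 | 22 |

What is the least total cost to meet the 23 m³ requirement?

246

Fill from the cheapest provider first.
S12 (10): use full 15 ; 8 m³ to go.
SN (12): take the remaining 8 ; done.
S14, S29: unused.
Cost = 15×10 + 8×12 = 246.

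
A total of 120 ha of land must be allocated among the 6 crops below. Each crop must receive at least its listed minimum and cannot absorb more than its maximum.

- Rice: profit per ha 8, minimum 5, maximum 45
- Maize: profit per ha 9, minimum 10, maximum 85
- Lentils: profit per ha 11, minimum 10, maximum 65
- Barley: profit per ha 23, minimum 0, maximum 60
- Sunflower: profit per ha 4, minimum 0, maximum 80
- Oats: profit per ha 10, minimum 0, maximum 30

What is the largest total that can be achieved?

2005

Meeting every minimum uses 5+10+10+0+0+0 = 25 ha, leaving 95.
Rank by profit per ha: Barley 23 > Lentils 11 > Oats 10 > Maize 9 > Rice 8 > Sunflower 4.
Barley takes 60 more to reach its cap of 60 → 35 left.
Lentils has room for 55 more but only 35 remain, so it gets 45.
Total = 8×5 + 9×10 + 11×45 + 23×60 = 2005.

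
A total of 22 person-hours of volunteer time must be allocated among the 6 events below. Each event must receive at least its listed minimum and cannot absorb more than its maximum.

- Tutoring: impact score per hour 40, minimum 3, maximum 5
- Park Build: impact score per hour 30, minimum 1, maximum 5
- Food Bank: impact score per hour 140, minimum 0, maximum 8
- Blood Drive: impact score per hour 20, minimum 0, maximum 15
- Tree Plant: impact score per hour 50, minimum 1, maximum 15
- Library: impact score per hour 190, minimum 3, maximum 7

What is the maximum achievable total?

2750

Meeting every minimum uses 3+1+0+0+1+3 = 8 person-hours, leaving 14.
Rank by impact score per hour: Library 190 > Food Bank 140 > Tree Plant 50 > Tutoring 40 > Park Build 30 > Blood Drive 20.
Give Library 4 more to hit its cap of 7 → 10 left.
Food Bank takes 8 more to reach its cap of 8 → 2 left.
Tree Plant: +2 (room for 14) → 3. Pool exhausted.
Total = 40×3 + 30×1 + 140×8 + 50×3 + 190×7 = 2750.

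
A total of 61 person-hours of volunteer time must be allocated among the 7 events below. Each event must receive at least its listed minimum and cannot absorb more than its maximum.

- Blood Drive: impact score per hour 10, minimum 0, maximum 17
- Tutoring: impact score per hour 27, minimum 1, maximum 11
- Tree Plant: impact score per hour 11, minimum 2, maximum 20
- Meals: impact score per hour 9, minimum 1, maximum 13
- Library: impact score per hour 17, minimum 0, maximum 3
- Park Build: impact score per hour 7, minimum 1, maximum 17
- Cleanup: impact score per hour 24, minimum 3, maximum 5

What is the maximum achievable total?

Meeting every minimum uses 0+1+2+1+0+1+3 = 8 person-hours, leaving 53.
Rank by impact score per hour: Tutoring 27 > Cleanup 24 > Library 17 > Tree Plant 11 > Blood Drive 10 > Meals 9 > Park Build 7.
Give Tutoring 10 more to hit its cap of 11 — 43 left.
Give Cleanup 2 more to hit its cap of 5 — 41 left.
Library takes 3 more to reach its cap of 3 — 38 left.
Tree Plant: +18 to 20 (cap) — 20 left.
Give Blood Drive 17 more to hit its cap of 17 — 3 left.
Only 3 left; Meals takes them to reach 4.
Total = 10×17 + 27×11 + 11×20 + 9×4 + 17×3 + 7×1 + 24×5 = 901.

901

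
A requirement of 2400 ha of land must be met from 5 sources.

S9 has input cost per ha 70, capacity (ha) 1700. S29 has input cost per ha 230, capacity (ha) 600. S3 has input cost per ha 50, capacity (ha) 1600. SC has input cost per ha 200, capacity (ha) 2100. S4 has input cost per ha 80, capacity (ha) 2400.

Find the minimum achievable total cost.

136000

Cheapest first:
S3 (50): use full 1600 — 800 ha to go.
Take 800 from S9 at 70 to finish.
S4, SC, S29: unused.
Cost = 1600×50 + 800×70 = 136000.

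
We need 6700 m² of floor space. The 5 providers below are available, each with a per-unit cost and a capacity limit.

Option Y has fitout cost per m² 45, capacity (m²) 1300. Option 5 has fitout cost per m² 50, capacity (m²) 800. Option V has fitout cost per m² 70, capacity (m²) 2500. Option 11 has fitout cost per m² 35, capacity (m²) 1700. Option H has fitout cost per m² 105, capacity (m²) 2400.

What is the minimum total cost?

Fill from the cheapest provider first.
Option 11 at 35: take all 1700 m² ; 5000 still needed.
Option Y at 45: take all 1300 m² ; 3700 still needed.
Take 800 from Option 5 at 50 ; need 2900 more.
Option V at 70: take all 2500 m² ; 400 still needed.
Option H (105): take the remaining 400 ; done.
Cost = 1700×35 + 1300×45 + 800×50 + 2500×70 + 400×105 = 375000.

375000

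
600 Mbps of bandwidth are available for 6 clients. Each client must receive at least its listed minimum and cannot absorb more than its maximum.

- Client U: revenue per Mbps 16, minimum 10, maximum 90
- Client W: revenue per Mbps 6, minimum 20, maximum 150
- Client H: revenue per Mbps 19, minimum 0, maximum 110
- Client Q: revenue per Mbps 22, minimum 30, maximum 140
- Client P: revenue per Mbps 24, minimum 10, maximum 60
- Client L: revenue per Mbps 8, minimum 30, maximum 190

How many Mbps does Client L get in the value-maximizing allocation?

180

Meeting every minimum uses 10+20+0+30+10+30 = 100 Mbps, leaving 500.
Order the clients by revenue per Mbps: Client P 24 > Client Q 22 > Client H 19 > Client U 16 > Client L 8 > Client W 6.
Client P: +50 to 60 (cap) → 450 left.
Client Q: +110 to 140 (cap) → 340 left.
Client H takes 110 more to reach its cap of 110 → 230 left.
Give Client U 80 more to hit its cap of 90 → 150 left.
Client L: +150 (room for 160) → 180. Pool exhausted.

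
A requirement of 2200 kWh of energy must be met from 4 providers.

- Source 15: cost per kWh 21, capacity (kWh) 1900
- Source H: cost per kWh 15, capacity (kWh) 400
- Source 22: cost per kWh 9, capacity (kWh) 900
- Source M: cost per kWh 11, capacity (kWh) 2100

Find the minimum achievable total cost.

22400

Fill from the cheapest provider first.
Source 22 (9): use full 900 — 1300 kWh to go.
Source M (11): take the remaining 1300 — done.
Source H, Source 15: unused.
Cost = 900×9 + 1300×11 = 22400.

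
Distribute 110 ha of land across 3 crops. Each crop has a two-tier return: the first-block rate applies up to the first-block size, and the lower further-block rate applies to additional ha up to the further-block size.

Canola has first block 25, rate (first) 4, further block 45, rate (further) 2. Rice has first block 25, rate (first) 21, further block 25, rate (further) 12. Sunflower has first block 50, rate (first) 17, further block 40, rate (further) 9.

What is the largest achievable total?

1765

Rank every tier by rate: Rice/T1 21 > Sunflower/T1 17 > Rice/T2 12 > Sunflower/T2 9 > Canola/T1 4 > Canola/T2 2.
Rice T1 at 21: fill all 25 ; 85 left.
Fill Sunflower T1 block (50 at 17) ; 35 left.
Rice/T2 (12): +25 ; 10 left.
Sunflower/T2: +10 of 40 at 9; pool empty.
Total = 21×25 + 17×50 + 12×25 + 9×10 = 1765.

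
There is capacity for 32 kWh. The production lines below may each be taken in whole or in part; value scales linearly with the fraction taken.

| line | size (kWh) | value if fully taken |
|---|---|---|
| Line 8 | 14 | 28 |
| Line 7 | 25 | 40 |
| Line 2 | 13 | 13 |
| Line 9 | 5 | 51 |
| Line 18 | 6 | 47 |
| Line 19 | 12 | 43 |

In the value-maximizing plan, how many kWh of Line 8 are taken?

9

Best value per unit of size first: Line 9 51/5≈10.2, Line 18 47/6≈7.83, Line 19 43/12≈3.58, Line 8 28/14≈2, Line 7 40/25≈1.6, Line 2 13/13≈1.
Take all of Line 9 (5 kWh, value 51) → 27 kWh left.
Line 18: take in full, 6 kWh for value 47 → 21 left.
All 12 kWh of Line 19 fit (value 43) → 9 remain.
9 kWh left: a 9/14 share of Line 8 gives 28×9/14 = 18.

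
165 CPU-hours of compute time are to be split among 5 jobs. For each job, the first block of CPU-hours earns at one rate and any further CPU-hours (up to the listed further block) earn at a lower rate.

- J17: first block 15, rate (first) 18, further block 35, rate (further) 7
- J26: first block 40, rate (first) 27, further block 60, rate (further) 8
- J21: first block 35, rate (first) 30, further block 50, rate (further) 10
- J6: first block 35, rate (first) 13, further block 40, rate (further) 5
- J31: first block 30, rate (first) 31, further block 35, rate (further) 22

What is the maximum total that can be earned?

4230

Rank every tier by rate: J31/tier1 31 > J21/tier1 30 > J26/tier1 27 > J31/tier2 22 > J17/tier1 18 > J6/tier1 13 > J21/tier2 10 > J26/tier2 8 > J17/tier2 7 > J6/tier2 5.
Fill J31 tier1 block (30 at 31) → 135 left.
J21 tier1 at 30: fill all 35 → 100 left.
J26 tier1 at 27: fill all 40 → 60 left.
J31/tier2 (22): +35 → 25 left.
Fill J17 tier1 block (15 at 18) → 10 left.
J6/tier1: +10 of 35 at 13; pool empty.
Total = 31×30 + 30×35 + 27×40 + 22×35 + 18×15 + 13×10 = 4230.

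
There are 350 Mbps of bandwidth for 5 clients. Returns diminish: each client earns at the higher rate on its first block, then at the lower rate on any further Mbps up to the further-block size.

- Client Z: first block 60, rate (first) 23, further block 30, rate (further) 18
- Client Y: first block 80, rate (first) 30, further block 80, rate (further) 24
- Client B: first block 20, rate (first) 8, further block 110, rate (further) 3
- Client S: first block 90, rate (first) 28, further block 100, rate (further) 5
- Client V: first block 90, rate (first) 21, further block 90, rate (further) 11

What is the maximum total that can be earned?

9060

Rank every tier by rate: Client Y/tier1 30 > Client S/tier1 28 > Client Y/tier2 24 > Client Z/tier1 23 > Client V/tier1 21 > Client Z/tier2 18 > Client V/tier2 11 > Client B/tier1 8 > Client S/tier2 5 > Client B/tier2 3.
Client Y tier1 at 30: fill all 80 — 270 left.
Client S/tier1 (28): +90 — 180 left.
Fill Client Y tier2 block (80 at 24) — 100 left.
Fill Client Z tier1 block (60 at 23) — 40 left.
40 remain; put them into Client V tier1 at 21.
Total = 30×80 + 28×90 + 24×80 + 23×60 + 21×40 = 9060.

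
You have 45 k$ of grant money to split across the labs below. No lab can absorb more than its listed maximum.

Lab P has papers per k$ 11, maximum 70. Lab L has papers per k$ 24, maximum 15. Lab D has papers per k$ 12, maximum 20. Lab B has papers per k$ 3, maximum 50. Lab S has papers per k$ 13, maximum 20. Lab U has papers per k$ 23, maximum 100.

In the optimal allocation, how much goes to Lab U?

Highest papers per k$ first: Lab L 24 > Lab U 23 > Lab S 13 > Lab D 12 > Lab P 11 > Lab B 3.
Lab L: +15 to 15 (cap) → 30 left.
Lab U has room for 100 but only 30 remain, so it gets 30.

30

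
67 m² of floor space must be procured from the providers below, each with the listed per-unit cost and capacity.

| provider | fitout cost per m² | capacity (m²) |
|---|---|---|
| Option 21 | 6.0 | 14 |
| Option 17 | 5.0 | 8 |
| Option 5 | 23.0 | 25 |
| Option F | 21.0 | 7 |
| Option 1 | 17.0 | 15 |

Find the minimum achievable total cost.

1055

Use providers in increasing cost order.
Option 17 (5.0): use full 8 ; 59 m² to go.
Take 14 from Option 21 at 6.0 ; need 45 more.
Option 1 at 17.0: take all 15 m² ; 30 still needed.
Option F at 21.0: take all 7 m² ; 23 still needed.
Option 5 at 23.0: take 23 of its 25 ; requirement met.
Cost = 8×5.0 + 14×6.0 + 15×17.0 + 7×21.0 + 23×23.0 = 1055.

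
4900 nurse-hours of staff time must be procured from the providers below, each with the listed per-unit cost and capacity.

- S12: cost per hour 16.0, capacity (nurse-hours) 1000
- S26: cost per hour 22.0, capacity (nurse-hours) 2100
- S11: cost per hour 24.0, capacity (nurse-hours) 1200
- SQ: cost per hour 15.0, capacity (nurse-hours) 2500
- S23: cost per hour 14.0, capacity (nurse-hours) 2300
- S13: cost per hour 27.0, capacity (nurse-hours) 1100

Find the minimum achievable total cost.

71300

Use providers in increasing cost order.
S23 (14.0): use full 2300 → 2600 nurse-hours to go.
Take 2500 from SQ at 15.0 → need 100 more.
Take 100 from S12 at 16.0 to finish.
S26, S11, S13: unused.
Cost = 2300×14.0 + 2500×15.0 + 100×16.0 = 71300.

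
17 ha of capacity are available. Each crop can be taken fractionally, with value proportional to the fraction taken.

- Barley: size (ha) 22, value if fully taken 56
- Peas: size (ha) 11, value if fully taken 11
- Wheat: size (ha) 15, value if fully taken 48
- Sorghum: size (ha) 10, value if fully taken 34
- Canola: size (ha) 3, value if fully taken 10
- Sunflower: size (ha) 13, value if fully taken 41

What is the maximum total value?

56.8

Best value per unit of size first: Sorghum 34/10≈3.4, Canola 10/3≈3.33, Wheat 48/15≈3.2, Sunflower 41/13≈3.15, Barley 56/22≈2.55, Peas 11/11≈1.
Take all of Sorghum (10 ha, value 34) → 7 ha left.
Canola: take in full, 3 ha for value 10 → 4 left.
4 ha left: a 4/15 share of Wheat gives 48×4/15 = 12.8.
Total value = 56.8.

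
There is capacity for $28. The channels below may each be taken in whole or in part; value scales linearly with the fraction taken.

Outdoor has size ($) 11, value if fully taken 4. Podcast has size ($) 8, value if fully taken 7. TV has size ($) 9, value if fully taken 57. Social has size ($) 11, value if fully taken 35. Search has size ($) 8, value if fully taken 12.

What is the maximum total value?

104

Rank by value-to-size ratio: TV 57/9≈6.33, Social 35/11≈3.18, Search 12/8≈1.5, Podcast 7/8≈0.875, Outdoor 4/11≈0.364.
Take all of TV (9 $, value 57) — 19 $ left.
All 11 $ of Social fit (value 35) — 8 remain.
All 8 $ of Search fit (value 12) — 0 remain.
Total value = 104.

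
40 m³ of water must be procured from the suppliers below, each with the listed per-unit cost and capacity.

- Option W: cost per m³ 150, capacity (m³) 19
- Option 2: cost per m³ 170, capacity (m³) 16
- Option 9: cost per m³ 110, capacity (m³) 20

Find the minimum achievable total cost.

5220

Fill from the cheapest supplier first.
Option 9 at 110: take all 20 m³ — 20 still needed.
Option W at 150: take all 19 m³ — 1 still needed.
Option 2 (170): take the remaining 1 — done.
Cost = 20×110 + 19×150 + 1×170 = 5220.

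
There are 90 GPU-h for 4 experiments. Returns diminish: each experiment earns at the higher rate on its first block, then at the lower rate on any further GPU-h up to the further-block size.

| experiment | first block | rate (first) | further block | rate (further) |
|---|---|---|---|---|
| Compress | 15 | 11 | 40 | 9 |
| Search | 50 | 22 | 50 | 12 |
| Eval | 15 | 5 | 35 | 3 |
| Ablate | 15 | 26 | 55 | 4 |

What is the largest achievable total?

Treat each block as its own option and order by rate: Ablate/T1 26 > Search/T1 22 > Search/T2 12 > Compress/T1 11 > Compress/T2 9 > Eval/T1 5 > Ablate/T2 4 > Eval/T2 3.
Fill Ablate T1 block (15 at 26) → 75 left.
Search/T1 (22): +50 → 25 left.
25 remain; put them into Search T2 at 12.
Total = 26×15 + 22×50 + 12×25 = 1790.

1790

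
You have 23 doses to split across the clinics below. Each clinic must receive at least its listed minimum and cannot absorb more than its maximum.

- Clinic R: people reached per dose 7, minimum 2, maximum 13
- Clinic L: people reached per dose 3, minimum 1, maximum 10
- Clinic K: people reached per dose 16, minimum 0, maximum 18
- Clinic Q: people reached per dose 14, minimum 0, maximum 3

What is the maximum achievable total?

Meeting every minimum uses 2+1+0+0 = 3 doses, leaving 20.
Rank by people reached per dose: Clinic K 16 > Clinic Q 14 > Clinic R 7 > Clinic L 3.
Give Clinic K 18 more to hit its cap of 18 — 2 left.
Clinic Q has room for 3 more but only 2 remain, so it gets 2.
Total = 7×2 + 3×1 + 16×18 + 14×2 = 333.

333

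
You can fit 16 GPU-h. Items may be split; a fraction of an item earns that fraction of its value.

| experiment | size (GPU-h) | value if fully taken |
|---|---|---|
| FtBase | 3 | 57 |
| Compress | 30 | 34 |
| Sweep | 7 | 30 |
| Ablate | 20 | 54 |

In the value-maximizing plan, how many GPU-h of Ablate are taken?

Best value per unit of size first: FtBase 57/3≈19, Sweep 30/7≈4.29, Ablate 54/20≈2.7, Compress 34/30≈1.13.
FtBase: take in full, 3 GPU-h for value 57 → 13 left.
Take all of Sweep (7 GPU-h, value 30) → 6 GPU-h left.
Fill the last 6 GPU-h with part of Ablate: 6/20 of it earns 16.2.

6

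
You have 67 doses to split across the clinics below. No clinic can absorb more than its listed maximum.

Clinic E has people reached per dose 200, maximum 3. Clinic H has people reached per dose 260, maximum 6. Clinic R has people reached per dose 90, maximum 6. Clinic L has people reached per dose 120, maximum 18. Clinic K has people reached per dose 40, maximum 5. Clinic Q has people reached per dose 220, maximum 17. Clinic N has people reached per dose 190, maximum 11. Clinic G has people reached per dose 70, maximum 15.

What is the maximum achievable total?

Highest people reached per dose first: Clinic H 260 > Clinic Q 220 > Clinic E 200 > Clinic N 190 > Clinic L 120 > Clinic R 90 > Clinic G 70 > Clinic K 40.
Clinic H takes 6 to reach its cap of 6 — 61 left.
Give Clinic Q 17 to hit its cap of 17 — 44 left.
Clinic E: +3 to 3 (cap) — 41 left.
Give Clinic N 11 to hit its cap of 11 — 30 left.
Clinic L takes 18 to reach its cap of 18 — 12 left.
Clinic R: +6 to 6 (cap) — 6 left.
Only 6 left; Clinic G takes them to reach 6.
Total = 200×3 + 260×6 + 90×6 + 120×18 + 220×17 + 190×11 + 70×6 = 11110.

11110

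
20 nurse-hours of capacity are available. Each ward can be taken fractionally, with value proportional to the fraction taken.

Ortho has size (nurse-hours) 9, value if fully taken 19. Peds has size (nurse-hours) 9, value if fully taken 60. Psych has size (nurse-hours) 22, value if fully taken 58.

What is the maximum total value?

Sort by value density: Peds 60/9≈6.67, Psych 58/22≈2.64, Ortho 19/9≈2.11.
Peds: take in full, 9 nurse-hours for value 60 → 11 left.
11 nurse-hours left: a 11/22 share of Psych gives 58×11/22 = 29.
Total value = 89.

89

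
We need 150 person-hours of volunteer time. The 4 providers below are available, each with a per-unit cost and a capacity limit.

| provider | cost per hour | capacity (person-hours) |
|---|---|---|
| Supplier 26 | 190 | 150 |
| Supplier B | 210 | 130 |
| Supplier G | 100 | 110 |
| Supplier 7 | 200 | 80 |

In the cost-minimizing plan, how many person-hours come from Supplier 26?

Fill from the cheapest provider first.
Supplier G at 100: take all 110 person-hours → 40 still needed.
Supplier 26 (190): take the remaining 40 → done.
Supplier 7, Supplier B: unused.

40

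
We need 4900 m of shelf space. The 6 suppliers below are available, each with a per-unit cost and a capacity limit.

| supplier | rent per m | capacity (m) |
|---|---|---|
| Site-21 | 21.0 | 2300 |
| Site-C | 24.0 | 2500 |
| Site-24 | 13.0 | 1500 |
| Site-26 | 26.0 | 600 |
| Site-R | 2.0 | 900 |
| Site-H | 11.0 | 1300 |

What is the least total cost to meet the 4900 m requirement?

60800

Use suppliers in increasing cost order.
Site-R (2.0): use full 900 — 4000 m to go.
Site-H at 11.0: take all 1300 m — 2700 still needed.
Site-24 at 13.0: take all 1500 m — 1200 still needed.
Take 1200 from Site-21 at 21.0 to finish.
Site-C, Site-26: unused.
Cost = 900×2.0 + 1300×11.0 + 1500×13.0 + 1200×21.0 = 60800.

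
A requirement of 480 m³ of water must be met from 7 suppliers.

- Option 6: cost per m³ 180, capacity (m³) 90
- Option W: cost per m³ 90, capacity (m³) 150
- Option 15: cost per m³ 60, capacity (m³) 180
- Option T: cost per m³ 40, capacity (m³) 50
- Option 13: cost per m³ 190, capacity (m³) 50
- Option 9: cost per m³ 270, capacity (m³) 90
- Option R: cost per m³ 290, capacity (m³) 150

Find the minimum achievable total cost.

Use suppliers in increasing cost order.
Take 50 from Option T at 40 — need 430 more.
Option 15 (60): use full 180 — 250 m³ to go.
Take 150 from Option W at 90 — need 100 more.
Option 6 (180): use full 90 — 10 m³ to go.
Take 10 from Option 13 at 190 to finish.
Option 9, Option R: unused.
Cost = 50×40 + 180×60 + 150×90 + 90×180 + 10×190 = 44400.

44400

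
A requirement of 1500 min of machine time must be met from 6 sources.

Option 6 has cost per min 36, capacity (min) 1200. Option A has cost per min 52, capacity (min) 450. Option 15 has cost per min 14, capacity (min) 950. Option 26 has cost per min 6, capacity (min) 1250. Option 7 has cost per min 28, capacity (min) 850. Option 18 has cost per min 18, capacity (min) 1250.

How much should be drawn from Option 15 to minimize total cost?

Cheapest first:
Option 26 at 6: take all 1250 min — 250 still needed.
Option 15 at 14: take 250 of its 950 — requirement met.
Option 18, Option 7, Option 6, Option A: unused.

250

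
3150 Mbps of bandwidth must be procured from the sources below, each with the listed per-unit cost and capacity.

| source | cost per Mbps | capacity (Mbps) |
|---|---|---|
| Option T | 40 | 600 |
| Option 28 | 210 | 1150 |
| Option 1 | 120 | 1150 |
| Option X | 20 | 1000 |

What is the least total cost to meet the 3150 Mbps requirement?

266000

Cheapest first:
Take 1000 from Option X at 20 — need 2150 more.
Option T at 40: take all 600 Mbps — 1550 still needed.
Option 1 (120): use full 1150 — 400 Mbps to go.
Option 28 at 210: take 400 of its 1150 — requirement met.
Cost = 1000×20 + 600×40 + 1150×120 + 400×210 = 266000.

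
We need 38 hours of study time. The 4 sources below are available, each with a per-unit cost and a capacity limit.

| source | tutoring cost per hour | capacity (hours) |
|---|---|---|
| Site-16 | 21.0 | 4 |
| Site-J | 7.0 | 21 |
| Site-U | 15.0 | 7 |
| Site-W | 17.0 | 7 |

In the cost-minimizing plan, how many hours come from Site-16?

3

Fill from the cheapest source first.
Site-J (7.0): use full 21 — 17 hours to go.
Site-U (15.0): use full 7 — 10 hours to go.
Site-W (17.0): use full 7 — 3 hours to go.
Site-16 at 21.0: take 3 of its 4 — requirement met.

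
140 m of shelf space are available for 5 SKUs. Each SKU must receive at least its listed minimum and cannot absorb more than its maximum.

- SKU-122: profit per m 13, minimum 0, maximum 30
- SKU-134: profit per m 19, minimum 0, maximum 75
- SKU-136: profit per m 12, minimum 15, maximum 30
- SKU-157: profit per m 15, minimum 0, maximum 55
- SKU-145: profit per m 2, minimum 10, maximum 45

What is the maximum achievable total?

Meeting every minimum uses 0+0+15+0+10 = 25 m, leaving 115.
Rank by profit per m: SKU-134 19 > SKU-157 15 > SKU-122 13 > SKU-136 12 > SKU-145 2.
SKU-134 takes 75 more to reach its cap of 75 ; 40 left.
SKU-157 has room for 55 more but only 40 remain, so it gets 40.
Total = 19×75 + 12×15 + 15×40 + 2×10 = 2225.

2225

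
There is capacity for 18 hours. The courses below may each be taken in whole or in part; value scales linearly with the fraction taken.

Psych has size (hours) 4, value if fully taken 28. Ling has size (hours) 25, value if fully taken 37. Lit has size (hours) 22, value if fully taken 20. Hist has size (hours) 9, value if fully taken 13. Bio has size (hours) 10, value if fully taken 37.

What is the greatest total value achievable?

Rank by value-to-size ratio: Psych 28/4≈7, Bio 37/10≈3.7, Ling 37/25≈1.48, Hist 13/9≈1.44, Lit 20/22≈0.909.
Take all of Psych (4 hours, value 28) ; 14 hours left.
Take all of Bio (10 hours, value 37) ; 4 hours left.
Fill the last 4 hours with part of Ling: 4/25 of it earns 5.92.
Total value = 70.92.

70.92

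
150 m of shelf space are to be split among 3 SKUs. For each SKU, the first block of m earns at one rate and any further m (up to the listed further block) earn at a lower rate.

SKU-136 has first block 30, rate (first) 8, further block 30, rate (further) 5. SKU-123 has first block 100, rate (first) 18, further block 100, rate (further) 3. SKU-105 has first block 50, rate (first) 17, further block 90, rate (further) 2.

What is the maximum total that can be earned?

Rank every tier by rate: SKU-123/T1 18 > SKU-105/T1 17 > SKU-136/T1 8 > SKU-136/T2 5 > SKU-123/T2 3 > SKU-105/T2 2.
SKU-123 T1 at 18: fill all 100 — 50 left.
SKU-105/T1 (17): +50 — 0 left.
Total = 18×100 + 17×50 = 2650.

2650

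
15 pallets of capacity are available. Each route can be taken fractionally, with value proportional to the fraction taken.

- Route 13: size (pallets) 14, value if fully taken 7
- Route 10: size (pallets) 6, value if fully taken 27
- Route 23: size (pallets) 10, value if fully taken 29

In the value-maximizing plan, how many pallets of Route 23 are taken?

Best value per unit of size first: Route 10 27/6≈4.5, Route 23 29/10≈2.9, Route 13 7/14≈0.5.
Route 10: take in full, 6 pallets for value 27 ; 9 left.
Only 9 pallets remain; take 9/10 of Route 23 for value 29×9/10 = 26.1.

9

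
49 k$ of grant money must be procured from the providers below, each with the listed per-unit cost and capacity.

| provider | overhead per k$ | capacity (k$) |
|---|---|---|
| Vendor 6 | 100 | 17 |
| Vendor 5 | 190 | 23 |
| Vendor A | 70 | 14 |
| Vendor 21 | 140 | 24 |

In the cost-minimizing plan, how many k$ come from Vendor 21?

18

Cheapest first:
Vendor A (70): use full 14 ; 35 k$ to go.
Vendor 6 at 100: take all 17 k$ ; 18 still needed.
Vendor 21 (140): take the remaining 18 ; done.
Vendor 5: unused.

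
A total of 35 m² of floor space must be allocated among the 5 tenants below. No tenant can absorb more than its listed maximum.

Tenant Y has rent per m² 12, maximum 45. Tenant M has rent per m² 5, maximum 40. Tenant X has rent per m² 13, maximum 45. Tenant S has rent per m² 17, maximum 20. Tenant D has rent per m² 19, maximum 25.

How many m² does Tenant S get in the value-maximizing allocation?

10

Highest rent per m² first: Tenant D 19 > Tenant S 17 > Tenant X 13 > Tenant Y 12 > Tenant M 5.
Tenant D: +25 to 25 (cap) — 10 left.
Tenant S: +10 (room for 20) → 10. Pool exhausted.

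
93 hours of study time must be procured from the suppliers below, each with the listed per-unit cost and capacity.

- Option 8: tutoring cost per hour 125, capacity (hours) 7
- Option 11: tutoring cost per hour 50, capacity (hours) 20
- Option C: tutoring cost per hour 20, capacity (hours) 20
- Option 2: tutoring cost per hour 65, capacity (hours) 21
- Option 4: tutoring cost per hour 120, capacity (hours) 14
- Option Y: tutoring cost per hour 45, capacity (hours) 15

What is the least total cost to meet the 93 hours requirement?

5495

Use suppliers in increasing cost order.
Option C at 20: take all 20 hours → 73 still needed.
Option Y (45): use full 15 → 58 hours to go.
Take 20 from Option 11 at 50 → need 38 more.
Option 2 at 65: take all 21 hours → 17 still needed.
Option 4 at 120: take all 14 hours → 3 still needed.
Option 8 at 125: take 3 of its 7 → requirement met.
Cost = 20×20 + 15×45 + 20×50 + 21×65 + 14×120 + 3×125 = 5495.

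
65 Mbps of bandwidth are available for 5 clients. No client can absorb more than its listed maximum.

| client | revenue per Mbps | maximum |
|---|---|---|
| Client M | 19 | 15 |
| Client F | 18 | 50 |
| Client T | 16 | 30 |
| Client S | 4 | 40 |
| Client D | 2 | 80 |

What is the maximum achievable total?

1185

Order the clients by revenue per Mbps: Client M 19 > Client F 18 > Client T 16 > Client S 4 > Client D 2.
Give Client M 15 to hit its cap of 15 ; 50 left.
Give Client F 50 to hit its cap of 50 ; 0 left.
Total = 19×15 + 18×50 = 1185.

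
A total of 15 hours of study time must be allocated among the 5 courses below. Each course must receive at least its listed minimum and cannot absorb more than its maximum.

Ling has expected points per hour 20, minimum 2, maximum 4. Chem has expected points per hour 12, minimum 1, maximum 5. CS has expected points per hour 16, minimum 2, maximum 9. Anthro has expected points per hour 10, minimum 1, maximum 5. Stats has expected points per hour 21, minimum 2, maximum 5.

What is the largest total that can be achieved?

Meeting every minimum uses 2+1+2+1+2 = 8 hours, leaving 7.
Rank by expected points per hour: Stats 21 > Ling 20 > CS 16 > Chem 12 > Anthro 10.
Stats takes 3 more to reach its cap of 5 ; 4 left.
Ling: +2 to 4 (cap) ; 2 left.
Only 2 left; CS takes them to reach 4.
Total = 20×4 + 12×1 + 16×4 + 10×1 + 21×5 = 271.

271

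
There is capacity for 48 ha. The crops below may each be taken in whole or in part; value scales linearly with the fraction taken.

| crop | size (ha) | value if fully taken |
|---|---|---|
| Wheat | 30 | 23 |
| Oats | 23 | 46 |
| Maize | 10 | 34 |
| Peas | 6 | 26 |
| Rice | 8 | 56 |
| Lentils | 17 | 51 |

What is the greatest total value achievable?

Best value per unit of size first: Rice 56/8≈7, Peas 26/6≈4.33, Maize 34/10≈3.4, Lentils 51/17≈3, Oats 46/23≈2, Wheat 23/30≈0.767.
Rice: take in full, 8 ha for value 56 → 40 left.
Peas: take in full, 6 ha for value 26 → 34 left.
All 10 ha of Maize fit (value 34) → 24 remain.
Take all of Lentils (17 ha, value 51) → 7 ha left.
Only 7 ha remain; take 7/23 of Oats for value 46×7/23 = 14.
Total value = 181.

181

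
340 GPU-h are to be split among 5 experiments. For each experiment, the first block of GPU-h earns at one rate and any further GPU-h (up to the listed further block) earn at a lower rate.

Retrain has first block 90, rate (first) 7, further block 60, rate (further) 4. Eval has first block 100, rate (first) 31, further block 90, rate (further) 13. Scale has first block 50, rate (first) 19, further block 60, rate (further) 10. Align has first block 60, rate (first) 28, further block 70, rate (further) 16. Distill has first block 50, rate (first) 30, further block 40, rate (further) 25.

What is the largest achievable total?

Order all 10 blocks by rate: Eval/tier1 31 > Distill/tier1 30 > Align/tier1 28 > Distill/tier2 25 > Scale/tier1 19 > Align/tier2 16 > Eval/tier2 13 > Scale/tier2 10 > Retrain/tier1 7 > Retrain/tier2 4.
Eval/tier1 (31): +100 ; 240 left.
Distill tier1 at 30: fill all 50 ; 190 left.
Fill Align tier1 block (60 at 28) ; 130 left.
Distill tier2 at 25: fill all 40 ; 90 left.
Fill Scale tier1 block (50 at 19) ; 40 left.
40 remain; put them into Align tier2 at 16.
Total = 31×100 + 30×50 + 28×60 + 25×40 + 19×50 + 16×40 = 8870.

8870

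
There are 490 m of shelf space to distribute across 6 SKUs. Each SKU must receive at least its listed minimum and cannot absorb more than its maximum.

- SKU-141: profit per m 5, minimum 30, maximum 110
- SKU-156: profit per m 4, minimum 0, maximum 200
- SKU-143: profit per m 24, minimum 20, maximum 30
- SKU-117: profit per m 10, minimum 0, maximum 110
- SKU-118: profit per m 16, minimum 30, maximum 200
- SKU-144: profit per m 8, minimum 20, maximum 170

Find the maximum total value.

6130

Meeting every minimum uses 30+0+20+0+30+20 = 100 m, leaving 390.
Rank by profit per m: SKU-143 24 > SKU-118 16 > SKU-117 10 > SKU-144 8 > SKU-141 5 > SKU-156 4.
Give SKU-143 10 more to hit its cap of 30 → 380 left.
SKU-118: +170 to 200 (cap) → 210 left.
SKU-117: +110 to 110 (cap) → 100 left.
SKU-144 has room for 150 more but only 100 remain, so it gets 120.
Total = 5×30 + 24×30 + 10×110 + 16×200 + 8×120 = 6130.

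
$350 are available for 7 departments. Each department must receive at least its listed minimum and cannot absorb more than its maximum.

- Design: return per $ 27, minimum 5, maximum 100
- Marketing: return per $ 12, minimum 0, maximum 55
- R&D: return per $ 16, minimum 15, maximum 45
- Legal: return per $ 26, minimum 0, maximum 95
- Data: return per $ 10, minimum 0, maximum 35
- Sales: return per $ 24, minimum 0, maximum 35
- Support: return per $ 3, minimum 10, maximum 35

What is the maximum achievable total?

Meeting every minimum uses 5+0+15+0+0+0+10 = 30 $, leaving 320.
Rank by return per $: Design 27 > Legal 26 > Sales 24 > R&D 16 > Marketing 12 > Data 10 > Support 3.
Give Design 95 more to hit its cap of 100 — 225 left.
Give Legal 95 more to hit its cap of 95 — 130 left.
Give Sales 35 more to hit its cap of 35 — 95 left.
R&D takes 30 more to reach its cap of 45 — 65 left.
Marketing: +55 to 55 (cap) — 10 left.
Data: +10 (room for 35) → 10. Pool exhausted.
Total = 27×100 + 12×55 + 16×45 + 26×95 + 10×10 + 24×35 + 3×10 = 7520.

7520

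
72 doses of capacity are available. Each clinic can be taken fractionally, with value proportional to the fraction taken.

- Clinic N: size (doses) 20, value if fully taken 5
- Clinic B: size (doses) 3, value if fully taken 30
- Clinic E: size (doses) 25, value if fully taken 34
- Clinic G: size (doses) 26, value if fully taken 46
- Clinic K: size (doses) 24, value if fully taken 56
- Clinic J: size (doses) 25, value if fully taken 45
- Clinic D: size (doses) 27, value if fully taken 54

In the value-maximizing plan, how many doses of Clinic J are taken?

Sort by value density: Clinic B 30/3≈10, Clinic K 56/24≈2.33, Clinic D 54/27≈2, Clinic J 45/25≈1.8, Clinic G 46/26≈1.77, Clinic E 34/25≈1.36, Clinic N 5/20≈0.25.
Clinic B: take in full, 3 doses for value 30 → 69 left.
Clinic K: take in full, 24 doses for value 56 → 45 left.
Clinic D: take in full, 27 doses for value 54 → 18 left.
Fill the last 18 doses with part of Clinic J: 18/25 of it earns 32.4.

18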